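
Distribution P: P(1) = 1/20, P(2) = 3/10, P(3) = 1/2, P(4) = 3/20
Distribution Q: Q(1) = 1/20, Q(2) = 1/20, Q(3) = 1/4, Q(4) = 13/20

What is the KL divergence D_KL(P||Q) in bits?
0.9582 bits

D_KL(P||Q) = Σ P(x) log₂(P(x)/Q(x))

Computing term by term:
  P(1)·log₂(P(1)/Q(1)) = (1/20)·log₂((1/20)/(1/20)) = 0.00000
  P(2)·log₂(P(2)/Q(2)) = (3/10)·log₂((3/10)/(1/20)) = 0.77549
  P(3)·log₂(P(3)/Q(3)) = (1/2)·log₂((1/2)/(1/4)) = 0.50000
  P(4)·log₂(P(4)/Q(4)) = (3/20)·log₂((3/20)/(13/20)) = -0.31732

D_KL(P||Q) = 0.00000 + 0.77549 + 0.50000 - 0.31732 = 0.95817 ≈ 0.9582 bits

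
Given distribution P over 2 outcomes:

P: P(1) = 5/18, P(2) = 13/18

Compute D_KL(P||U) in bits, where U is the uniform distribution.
0.1476 bits

U(i) = 1/2 for all i

D_KL(P||U) = Σ P(x) log₂(P(x) / (1/2))
           = Σ P(x) log₂(P(x)) + log₂(2)
           = log₂(2) - H(P)

H(P) = -Σ P(x) log₂(P(x)):
  -P(1)·log₂(P(1)) = -(5/18)·log₂(5/18) = 0.51333
  -P(2)·log₂(P(2)) = -(13/18)·log₂(13/18) = 0.33907
H(P) = 0.51333 + 0.33907 = 0.85240 bits

log₂(2) = 1.00000 bits

D_KL(P||U) = 1.00000 - 0.85240 = 0.14760 ≈ 0.1476 bits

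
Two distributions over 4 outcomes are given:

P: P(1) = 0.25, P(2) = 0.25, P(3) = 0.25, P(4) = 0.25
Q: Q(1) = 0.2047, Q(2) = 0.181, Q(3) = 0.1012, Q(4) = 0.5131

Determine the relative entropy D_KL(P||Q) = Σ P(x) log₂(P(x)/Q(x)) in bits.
0.2554 bits

D_KL(P||Q) = Σ P(x) log₂(P(x)/Q(x))

Computing term by term:
  P(1)·log₂(P(1)/Q(1)) = 0.25·log₂(0.25/0.2047) = 0.07210
  P(2)·log₂(P(2)/Q(2)) = 0.25·log₂(0.25/0.181) = 0.11648
  P(3)·log₂(P(3)/Q(3)) = 0.25·log₂(0.25/0.1012) = 0.32618
  P(4)·log₂(P(4)/Q(4)) = 0.25·log₂(0.25/0.5131) = -0.25933

D_KL(P||Q) = 0.07210 + 0.11648 + 0.32618 - 0.25933 = 0.25543 ≈ 0.2554 bits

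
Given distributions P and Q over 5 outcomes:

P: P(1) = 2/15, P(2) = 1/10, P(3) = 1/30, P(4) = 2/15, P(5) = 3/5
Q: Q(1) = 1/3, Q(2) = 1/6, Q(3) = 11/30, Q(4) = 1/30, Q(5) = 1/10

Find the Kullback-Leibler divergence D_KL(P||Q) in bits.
1.4524 bits

D_KL(P||Q) = Σ P(x) log₂(P(x)/Q(x))

Computing term by term:
  P(1)·log₂(P(1)/Q(1)) = (2/15)·log₂((2/15)/(1/3)) = -0.17626
  P(2)·log₂(P(2)/Q(2)) = (1/10)·log₂((1/10)/(1/6)) = -0.07370
  P(3)·log₂(P(3)/Q(3)) = (1/30)·log₂((1/30)/(11/30)) = -0.11531
  P(4)·log₂(P(4)/Q(4)) = (2/15)·log₂((2/15)/(1/30)) = 0.26667
  P(5)·log₂(P(5)/Q(5)) = (3/5)·log₂((3/5)/(1/10)) = 1.55098

D_KL(P||Q) = -0.17626 - 0.07370 - 0.11531 + 0.26667 + 1.55098 = 1.45238 ≈ 1.4524 bits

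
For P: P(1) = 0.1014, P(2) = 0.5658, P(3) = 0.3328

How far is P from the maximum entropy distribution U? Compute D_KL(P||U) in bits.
0.2570 bits

U(i) = 1/3 for all i

D_KL(P||U) = Σ P(x) log₂(P(x) / (1/3))
           = Σ P(x) log₂(P(x)) + log₂(3)
           = log₂(3) - H(P)

H(P) = -Σ P(x) log₂(P(x)):
  -P(1)·log₂(P(1)) = -(0.1014)·log₂(0.1014) = 0.33481
  -P(2)·log₂(P(2)) = -(0.5658)·log₂(0.5658) = 0.46488
  -P(3)·log₂(P(3)) = -(0.3328)·log₂(0.3328) = 0.52824
H(P) = 0.33481 + 0.46488 + 0.52824 = 1.32793 bits

log₂(3) = 1.58496 bits

D_KL(P||U) = 1.58496 - 1.32793 = 0.25703 ≈ 0.2570 bits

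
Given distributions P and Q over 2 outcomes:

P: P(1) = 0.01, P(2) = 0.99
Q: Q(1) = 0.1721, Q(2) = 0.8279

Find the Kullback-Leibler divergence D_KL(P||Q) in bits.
0.2143 bits

D_KL(P||Q) = Σ P(x) log₂(P(x)/Q(x))

Computing term by term:
  P(1)·log₂(P(1)/Q(1)) = 0.01·log₂(0.01/0.1721) = -0.04105
  P(2)·log₂(P(2)/Q(2)) = 0.99·log₂(0.99/0.8279) = 0.25539

D_KL(P||Q) = -0.04105 + 0.25539 = 0.21434 ≈ 0.2143 bits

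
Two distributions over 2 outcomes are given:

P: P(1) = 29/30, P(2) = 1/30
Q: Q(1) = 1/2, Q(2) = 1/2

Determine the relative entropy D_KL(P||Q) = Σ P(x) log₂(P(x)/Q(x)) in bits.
0.7892 bits

D_KL(P||Q) = Σ P(x) log₂(P(x)/Q(x))

Computing term by term:
  P(1)·log₂(P(1)/Q(1)) = (29/30)·log₂((29/30)/(1/2)) = 0.91939
  P(2)·log₂(P(2)/Q(2)) = (1/30)·log₂((1/30)/(1/2)) = -0.13023

D_KL(P||Q) = 0.91939 - 0.13023 = 0.78916 ≈ 0.7892 bits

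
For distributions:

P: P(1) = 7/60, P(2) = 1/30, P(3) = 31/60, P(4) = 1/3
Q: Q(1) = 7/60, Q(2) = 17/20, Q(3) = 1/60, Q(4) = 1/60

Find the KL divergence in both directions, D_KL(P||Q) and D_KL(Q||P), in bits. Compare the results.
D_KL(P||Q) = 3.8446 bits, D_KL(Q||P) = 3.8170 bits. D_KL(P||Q) is larger than D_KL(Q||P) by 0.0276 bits; the two directions differ.

D_KL(P||Q) = Σ P(x) log₂(P(x)/Q(x))

Computing term by term:
  P(1)·log₂(P(1)/Q(1)) = (7/60)·log₂((7/60)/(7/60)) = 0.00000
  P(2)·log₂(P(2)/Q(2)) = (1/30)·log₂((1/30)/(17/20)) = -0.15575
  P(3)·log₂(P(3)/Q(3)) = (31/60)·log₂((31/60)/(1/60)) = 2.55967
  P(4)·log₂(P(4)/Q(4)) = (1/3)·log₂((1/3)/(1/60)) = 1.44064

D_KL(P||Q) = 0.00000 - 0.15575 + 2.55967 + 1.44064 = 3.84456 ≈ 3.8446 bits

D_KL(Q||P) = Σ Q(x) log₂(Q(x)/P(x))

Computing term by term:
  Q(1)·log₂(Q(1)/P(1)) = (7/60)·log₂((7/60)/(7/60)) = 0.00000
  Q(2)·log₂(Q(2)/P(2)) = (17/20)·log₂((17/20)/(1/30)) = 3.97156
  Q(3)·log₂(Q(3)/P(3)) = (1/60)·log₂((1/60)/(31/60)) = -0.08257
  Q(4)·log₂(Q(4)/P(4)) = (1/60)·log₂((1/60)/(1/3)) = -0.07203

D_KL(Q||P) = 0.00000 + 3.97156 - 0.08257 - 0.07203 = 3.81696 ≈ 3.8170 bits

These are NOT equal (difference: 0.0276 bits). KL divergence is asymmetric: D_KL(P||Q) ≠ D_KL(Q||P) in general.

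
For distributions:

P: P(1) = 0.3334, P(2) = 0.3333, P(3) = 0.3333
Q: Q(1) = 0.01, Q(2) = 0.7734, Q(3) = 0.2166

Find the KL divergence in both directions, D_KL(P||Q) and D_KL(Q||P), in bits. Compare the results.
D_KL(P||Q) = 1.4892 bits, D_KL(Q||P) = 0.7539 bits. D_KL(P||Q) is larger than D_KL(Q||P) by 0.7353 bits; the two directions differ.

D_KL(P||Q) = Σ P(x) log₂(P(x)/Q(x))

Computing term by term:
  P(1)·log₂(P(1)/Q(1)) = 0.3334·log₂(0.3334/0.01) = 1.68673
  P(2)·log₂(P(2)/Q(2)) = 0.3333·log₂(0.3333/0.7734) = -0.40476
  P(3)·log₂(P(3)/Q(3)) = 0.3333·log₂(0.3333/0.2166) = 0.20724

D_KL(P||Q) = 1.68673 - 0.40476 + 0.20724 = 1.48921 ≈ 1.4892 bits

D_KL(Q||P) = Σ Q(x) log₂(Q(x)/P(x))

Computing term by term:
  Q(1)·log₂(Q(1)/P(1)) = 0.01·log₂(0.01/0.3334) = -0.05059
  Q(2)·log₂(Q(2)/P(2)) = 0.7734·log₂(0.7734/0.3333) = 0.93921
  Q(3)·log₂(Q(3)/P(3)) = 0.2166·log₂(0.2166/0.3333) = -0.13468

D_KL(Q||P) = -0.05059 + 0.93921 - 0.13468 = 0.75394 ≈ 0.7539 bits

These are NOT equal (difference: 0.7353 bits). KL divergence is asymmetric: D_KL(P||Q) ≠ D_KL(Q||P) in general.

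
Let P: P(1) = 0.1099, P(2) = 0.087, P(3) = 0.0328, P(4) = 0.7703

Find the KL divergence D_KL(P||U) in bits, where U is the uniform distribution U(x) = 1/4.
0.8917 bits

U(i) = 1/4 for all i

D_KL(P||U) = Σ P(x) log₂(P(x) / (1/4))
           = Σ P(x) log₂(P(x)) + log₂(4)
           = log₂(4) - H(P)

H(P) = -Σ P(x) log₂(P(x)):
  -P(1)·log₂(P(1)) = -(0.1099)·log₂(0.1099) = 0.35011
  -P(2)·log₂(P(2)) = -(0.087)·log₂(0.087) = 0.30649
  -P(3)·log₂(P(3)) = -(0.0328)·log₂(0.0328) = 0.16171
  -P(4)·log₂(P(4)) = -(0.7703)·log₂(0.7703) = 0.29002
H(P) = 0.35011 + 0.30649 + 0.16171 + 0.29002 = 1.10833 bits

log₂(4) = 2.00000 bits

D_KL(P||U) = 2.00000 - 1.10833 = 0.89167 ≈ 0.8917 bits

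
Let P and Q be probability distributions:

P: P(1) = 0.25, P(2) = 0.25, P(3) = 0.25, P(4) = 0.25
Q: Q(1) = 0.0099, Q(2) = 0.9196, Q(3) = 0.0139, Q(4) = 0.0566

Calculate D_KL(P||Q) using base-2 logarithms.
2.2728 bits

D_KL(P||Q) = Σ P(x) log₂(P(x)/Q(x))

Computing term by term:
  P(1)·log₂(P(1)/Q(1)) = 0.25·log₂(0.25/0.0099) = 1.16459
  P(2)·log₂(P(2)/Q(2)) = 0.25·log₂(0.25/0.9196) = -0.46977
  P(3)·log₂(P(3)/Q(3)) = 0.25·log₂(0.25/0.0139) = 1.04219
  P(4)·log₂(P(4)/Q(4)) = 0.25·log₂(0.25/0.0566) = 0.53576

D_KL(P||Q) = 1.16459 - 0.46977 + 1.04219 + 0.53576 = 2.27277 ≈ 2.2728 bits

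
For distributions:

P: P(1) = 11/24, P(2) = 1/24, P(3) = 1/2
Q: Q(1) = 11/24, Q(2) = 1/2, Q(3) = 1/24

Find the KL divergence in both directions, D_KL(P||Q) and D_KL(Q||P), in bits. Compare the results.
D_KL(P||Q) = 1.6431 bits, D_KL(Q||P) = 1.6431 bits. The two directions give exactly the same value for this pair.

D_KL(P||Q) = Σ P(x) log₂(P(x)/Q(x))

Computing term by term:
  P(1)·log₂(P(1)/Q(1)) = (11/24)·log₂((11/24)/(11/24)) = 0.00000
  P(2)·log₂(P(2)/Q(2)) = (1/24)·log₂((1/24)/(1/2)) = -0.14937
  P(3)·log₂(P(3)/Q(3)) = (1/2)·log₂((1/2)/(1/24)) = 1.79248

D_KL(P||Q) = 0.00000 - 0.14937 + 1.79248 = 1.64311 ≈ 1.6431 bits

D_KL(Q||P) = Σ Q(x) log₂(Q(x)/P(x))

Computing term by term:
  Q(1)·log₂(Q(1)/P(1)) = (11/24)·log₂((11/24)/(11/24)) = 0.00000
  Q(2)·log₂(Q(2)/P(2)) = (1/2)·log₂((1/2)/(1/24)) = 1.79248
  Q(3)·log₂(Q(3)/P(3)) = (1/24)·log₂((1/24)/(1/2)) = -0.14937

D_KL(Q||P) = 0.00000 + 1.79248 - 0.14937 = 1.64311 ≈ 1.6431 bits

These ARE equal here. Q is P with outcomes relabeled (Q(2) = P(3), Q(3) = P(2)) by a relabeling that is its own inverse, so the two sums contain exactly the same terms in a different order. This is a special case — KL divergence is not symmetric in general: D_KL(P||Q) ≠ D_KL(Q||P) for most P, Q.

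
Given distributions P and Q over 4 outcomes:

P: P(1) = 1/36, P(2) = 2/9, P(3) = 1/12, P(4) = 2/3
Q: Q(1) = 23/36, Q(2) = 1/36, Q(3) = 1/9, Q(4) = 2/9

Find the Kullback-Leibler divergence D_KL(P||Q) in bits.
1.5631 bits

D_KL(P||Q) = Σ P(x) log₂(P(x)/Q(x))

Computing term by term:
  P(1)·log₂(P(1)/Q(1)) = (1/36)·log₂((1/36)/(23/36)) = -0.12565
  P(2)·log₂(P(2)/Q(2)) = (2/9)·log₂((2/9)/(1/36)) = 0.66667
  P(3)·log₂(P(3)/Q(3)) = (1/12)·log₂((1/12)/(1/9)) = -0.03459
  P(4)·log₂(P(4)/Q(4)) = (2/3)·log₂((2/3)/(2/9)) = 1.05664

D_KL(P||Q) = -0.12565 + 0.66667 - 0.03459 + 1.05664 = 1.56307 ≈ 1.5631 bits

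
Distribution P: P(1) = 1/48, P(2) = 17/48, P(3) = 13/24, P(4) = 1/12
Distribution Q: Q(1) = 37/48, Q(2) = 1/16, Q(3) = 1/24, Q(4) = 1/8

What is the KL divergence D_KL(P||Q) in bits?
2.7334 bits

D_KL(P||Q) = Σ P(x) log₂(P(x)/Q(x))

Computing term by term:
  P(1)·log₂(P(1)/Q(1)) = (1/48)·log₂((1/48)/(37/48)) = -0.10853
  P(2)·log₂(P(2)/Q(2)) = (17/48)·log₂((17/48)/(1/16)) = 0.88630
  P(3)·log₂(P(3)/Q(3)) = (13/24)·log₂((13/24)/(1/24)) = 2.00440
  P(4)·log₂(P(4)/Q(4)) = (1/12)·log₂((1/12)/(1/8)) = -0.04875

D_KL(P||Q) = -0.10853 + 0.88630 + 2.00440 - 0.04875 = 2.73342 ≈ 2.7334 bits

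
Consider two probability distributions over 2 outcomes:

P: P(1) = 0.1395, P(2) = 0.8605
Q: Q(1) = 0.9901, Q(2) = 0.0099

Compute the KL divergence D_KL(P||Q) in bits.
5.1486 bits

D_KL(P||Q) = Σ P(x) log₂(P(x)/Q(x))

Computing term by term:
  P(1)·log₂(P(1)/Q(1)) = 0.1395·log₂(0.1395/0.9901) = -0.39441
  P(2)·log₂(P(2)/Q(2)) = 0.8605·log₂(0.8605/0.0099) = 5.54300

D_KL(P||Q) = -0.39441 + 5.54300 = 5.14859 ≈ 5.1486 bits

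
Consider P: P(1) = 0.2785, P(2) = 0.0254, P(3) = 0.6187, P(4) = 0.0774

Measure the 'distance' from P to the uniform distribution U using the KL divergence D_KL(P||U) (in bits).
0.6375 bits

U(i) = 1/4 for all i

D_KL(P||U) = Σ P(x) log₂(P(x) / (1/4))
           = Σ P(x) log₂(P(x)) + log₂(4)
           = log₂(4) - H(P)

H(P) = -Σ P(x) log₂(P(x)):
  -P(1)·log₂(P(1)) = -(0.2785)·log₂(0.2785) = 0.51362
  -P(2)·log₂(P(2)) = -(0.0254)·log₂(0.0254) = 0.13460
  -P(3)·log₂(P(3)) = -(0.6187)·log₂(0.6187) = 0.42857
  -P(4)·log₂(P(4)) = -(0.0774)·log₂(0.0774) = 0.28572
H(P) = 0.51362 + 0.13460 + 0.42857 + 0.28572 = 1.36251 bits

log₂(4) = 2.00000 bits

D_KL(P||U) = 2.00000 - 1.36251 = 0.63749 ≈ 0.6375 bits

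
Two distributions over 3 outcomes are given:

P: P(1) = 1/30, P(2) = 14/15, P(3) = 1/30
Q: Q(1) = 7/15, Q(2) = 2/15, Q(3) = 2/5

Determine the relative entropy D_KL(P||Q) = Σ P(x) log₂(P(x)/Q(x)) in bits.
2.3738 bits

D_KL(P||Q) = Σ P(x) log₂(P(x)/Q(x))

Computing term by term:
  P(1)·log₂(P(1)/Q(1)) = (1/30)·log₂((1/30)/(7/15)) = -0.12691
  P(2)·log₂(P(2)/Q(2)) = (14/15)·log₂((14/15)/(2/15)) = 2.62020
  P(3)·log₂(P(3)/Q(3)) = (1/30)·log₂((1/30)/(2/5)) = -0.11950

D_KL(P||Q) = -0.12691 + 2.62020 - 0.11950 = 2.37379 ≈ 2.3738 bits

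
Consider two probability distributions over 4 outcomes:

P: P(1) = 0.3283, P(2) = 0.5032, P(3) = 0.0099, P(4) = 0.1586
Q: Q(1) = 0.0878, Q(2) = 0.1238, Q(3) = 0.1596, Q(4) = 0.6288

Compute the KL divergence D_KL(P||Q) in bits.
1.2878 bits

D_KL(P||Q) = Σ P(x) log₂(P(x)/Q(x))

Computing term by term:
  P(1)·log₂(P(1)/Q(1)) = 0.3283·log₂(0.3283/0.0878) = 0.62466
  P(2)·log₂(P(2)/Q(2)) = 0.5032·log₂(0.5032/0.1238) = 1.01803
  P(3)·log₂(P(3)/Q(3)) = 0.0099·log₂(0.0099/0.1596) = -0.03971
  P(4)·log₂(P(4)/Q(4)) = 0.1586·log₂(0.1586/0.6288) = -0.31517

D_KL(P||Q) = 0.62466 + 1.01803 - 0.03971 - 0.31517 = 1.28781 ≈ 1.2878 bits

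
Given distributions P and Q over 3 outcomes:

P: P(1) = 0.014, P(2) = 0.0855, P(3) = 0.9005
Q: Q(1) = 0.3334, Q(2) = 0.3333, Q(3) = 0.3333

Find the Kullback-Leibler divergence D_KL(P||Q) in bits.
1.0594 bits

D_KL(P||Q) = Σ P(x) log₂(P(x)/Q(x))

Computing term by term:
  P(1)·log₂(P(1)/Q(1)) = 0.014·log₂(0.014/0.3334) = -0.06403
  P(2)·log₂(P(2)/Q(2)) = 0.0855·log₂(0.0855/0.3333) = -0.16782
  P(3)·log₂(P(3)/Q(3)) = 0.9005·log₂(0.9005/0.3333) = 1.29123

D_KL(P||Q) = -0.06403 - 0.16782 + 1.29123 = 1.05938 ≈ 1.0594 bits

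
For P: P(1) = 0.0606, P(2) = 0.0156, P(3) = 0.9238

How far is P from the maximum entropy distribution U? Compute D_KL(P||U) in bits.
1.1406 bits

U(i) = 1/3 for all i

D_KL(P||U) = Σ P(x) log₂(P(x) / (1/3))
           = Σ P(x) log₂(P(x)) + log₂(3)
           = log₂(3) - H(P)

H(P) = -Σ P(x) log₂(P(x)):
  -P(1)·log₂(P(1)) = -(0.0606)·log₂(0.0606) = 0.24510
  -P(2)·log₂(P(2)) = -(0.0156)·log₂(0.0156) = 0.09364
  -P(3)·log₂(P(3)) = -(0.9238)·log₂(0.9238) = 0.10563
H(P) = 0.24510 + 0.09364 + 0.10563 = 0.44437 bits

log₂(3) = 1.58496 bits

D_KL(P||U) = 1.58496 - 0.44437 = 1.14059 ≈ 1.1406 bits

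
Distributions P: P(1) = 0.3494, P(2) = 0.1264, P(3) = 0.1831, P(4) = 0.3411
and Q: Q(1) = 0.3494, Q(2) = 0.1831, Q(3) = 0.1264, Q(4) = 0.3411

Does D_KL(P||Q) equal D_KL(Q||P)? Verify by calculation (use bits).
D_KL(P||Q) = 0.0303 bits, D_KL(Q||P) = 0.0303 bits. Yes — for this pair D_KL(P||Q) = D_KL(Q||P).

D_KL(P||Q) = Σ P(x) log₂(P(x)/Q(x))

Computing term by term:
  P(1)·log₂(P(1)/Q(1)) = 0.3494·log₂(0.3494/0.3494) = 0.00000
  P(2)·log₂(P(2)/Q(2)) = 0.1264·log₂(0.1264/0.1831) = -0.06758
  P(3)·log₂(P(3)/Q(3)) = 0.1831·log₂(0.1831/0.1264) = 0.09789
  P(4)·log₂(P(4)/Q(4)) = 0.3411·log₂(0.3411/0.3411) = 0.00000

D_KL(P||Q) = 0.00000 - 0.06758 + 0.09789 + 0.00000 = 0.03031 ≈ 0.0303 bits

D_KL(Q||P) = Σ Q(x) log₂(Q(x)/P(x))

Computing term by term:
  Q(1)·log₂(Q(1)/P(1)) = 0.3494·log₂(0.3494/0.3494) = 0.00000
  Q(2)·log₂(Q(2)/P(2)) = 0.1831·log₂(0.1831/0.1264) = 0.09789
  Q(3)·log₂(Q(3)/P(3)) = 0.1264·log₂(0.1264/0.1831) = -0.06758
  Q(4)·log₂(Q(4)/P(4)) = 0.3411·log₂(0.3411/0.3411) = 0.00000

D_KL(Q||P) = 0.00000 + 0.09789 - 0.06758 + 0.00000 = 0.03031 ≈ 0.0303 bits

These ARE equal here. Q is P with outcomes relabeled (Q(2) = P(3), Q(3) = P(2)) by a relabeling that is its own inverse, so the two sums contain exactly the same terms in a different order. This is a special case — KL divergence is not symmetric in general: D_KL(P||Q) ≠ D_KL(Q||P) for most P, Q.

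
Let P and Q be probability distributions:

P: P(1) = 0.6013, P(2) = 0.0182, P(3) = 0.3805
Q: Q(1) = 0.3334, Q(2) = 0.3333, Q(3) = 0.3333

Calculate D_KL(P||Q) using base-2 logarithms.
0.5080 bits

D_KL(P||Q) = Σ P(x) log₂(P(x)/Q(x))

Computing term by term:
  P(1)·log₂(P(1)/Q(1)) = 0.6013·log₂(0.6013/0.3334) = 0.51160
  P(2)·log₂(P(2)/Q(2)) = 0.0182·log₂(0.0182/0.3333) = -0.07635
  P(3)·log₂(P(3)/Q(3)) = 0.3805·log₂(0.3805/0.3333) = 0.07270

D_KL(P||Q) = 0.51160 - 0.07635 + 0.07270 = 0.50795 ≈ 0.5080 bits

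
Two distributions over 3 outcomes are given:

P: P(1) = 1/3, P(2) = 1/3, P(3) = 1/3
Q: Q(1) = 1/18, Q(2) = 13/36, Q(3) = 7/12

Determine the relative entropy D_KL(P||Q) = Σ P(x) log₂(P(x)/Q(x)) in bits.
0.5540 bits

D_KL(P||Q) = Σ P(x) log₂(P(x)/Q(x))

Computing term by term:
  P(1)·log₂(P(1)/Q(1)) = (1/3)·log₂((1/3)/(1/18)) = 0.86165
  P(2)·log₂(P(2)/Q(2)) = (1/3)·log₂((1/3)/(13/36)) = -0.03849
  P(3)·log₂(P(3)/Q(3)) = (1/3)·log₂((1/3)/(7/12)) = -0.26912

D_KL(P||Q) = 0.86165 - 0.03849 - 0.26912 = 0.55404 ≈ 0.5540 bits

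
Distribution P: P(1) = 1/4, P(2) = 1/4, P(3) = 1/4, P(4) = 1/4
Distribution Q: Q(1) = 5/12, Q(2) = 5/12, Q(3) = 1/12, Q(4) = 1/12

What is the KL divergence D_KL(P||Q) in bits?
0.4240 bits

D_KL(P||Q) = Σ P(x) log₂(P(x)/Q(x))

Computing term by term:
  P(1)·log₂(P(1)/Q(1)) = (1/4)·log₂((1/4)/(5/12)) = -0.18424
  P(2)·log₂(P(2)/Q(2)) = (1/4)·log₂((1/4)/(5/12)) = -0.18424
  P(3)·log₂(P(3)/Q(3)) = (1/4)·log₂((1/4)/(1/12)) = 0.39624
  P(4)·log₂(P(4)/Q(4)) = (1/4)·log₂((1/4)/(1/12)) = 0.39624

D_KL(P||Q) = -0.18424 - 0.18424 + 0.39624 + 0.39624 = 0.42400 ≈ 0.4240 bits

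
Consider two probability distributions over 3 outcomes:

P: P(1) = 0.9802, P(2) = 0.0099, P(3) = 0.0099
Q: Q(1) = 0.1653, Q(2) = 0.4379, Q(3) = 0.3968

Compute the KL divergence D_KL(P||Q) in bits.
2.4103 bits

D_KL(P||Q) = Σ P(x) log₂(P(x)/Q(x))

Computing term by term:
  P(1)·log₂(P(1)/Q(1)) = 0.9802·log₂(0.9802/0.1653) = 2.51714
  P(2)·log₂(P(2)/Q(2)) = 0.0099·log₂(0.0099/0.4379) = -0.05412
  P(3)·log₂(P(3)/Q(3)) = 0.0099·log₂(0.0099/0.3968) = -0.05272

D_KL(P||Q) = 2.51714 - 0.05412 - 0.05272 = 2.41030 ≈ 2.4103 bits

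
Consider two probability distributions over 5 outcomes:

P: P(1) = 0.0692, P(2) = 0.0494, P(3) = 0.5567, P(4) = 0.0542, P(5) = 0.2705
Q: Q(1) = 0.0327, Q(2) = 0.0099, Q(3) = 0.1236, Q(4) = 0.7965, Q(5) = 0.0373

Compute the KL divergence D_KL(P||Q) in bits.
1.9612 bits

D_KL(P||Q) = Σ P(x) log₂(P(x)/Q(x))

Computing term by term:
  P(1)·log₂(P(1)/Q(1)) = 0.0692·log₂(0.0692/0.0327) = 0.07484
  P(2)·log₂(P(2)/Q(2)) = 0.0494·log₂(0.0494/0.0099) = 0.11456
  P(3)·log₂(P(3)/Q(3)) = 0.5567·log₂(0.5567/0.1236) = 1.20872
  P(4)·log₂(P(4)/Q(4)) = 0.0542·log₂(0.0542/0.7965) = -0.21015
  P(5)·log₂(P(5)/Q(5)) = 0.2705·log₂(0.2705/0.0373) = 0.77319

D_KL(P||Q) = 0.07484 + 0.11456 + 1.20872 - 0.21015 + 0.77319 = 1.96116 ≈ 1.9612 bits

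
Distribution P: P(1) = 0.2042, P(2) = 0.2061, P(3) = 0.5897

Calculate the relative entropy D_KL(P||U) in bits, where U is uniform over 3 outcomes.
0.1980 bits

U(i) = 1/3 for all i

D_KL(P||U) = Σ P(x) log₂(P(x) / (1/3))
           = Σ P(x) log₂(P(x)) + log₂(3)
           = log₂(3) - H(P)

H(P) = -Σ P(x) log₂(P(x)):
  -P(1)·log₂(P(1)) = -(0.2042)·log₂(0.2042) = 0.46802
  -P(2)·log₂(P(2)) = -(0.2061)·log₂(0.2061) = 0.46962
  -P(3)·log₂(P(3)) = -(0.5897)·log₂(0.5897) = 0.44932
H(P) = 0.46802 + 0.46962 + 0.44932 = 1.38696 bits

log₂(3) = 1.58496 bits

D_KL(P||U) = 1.58496 - 1.38696 = 0.19800 ≈ 0.1980 bits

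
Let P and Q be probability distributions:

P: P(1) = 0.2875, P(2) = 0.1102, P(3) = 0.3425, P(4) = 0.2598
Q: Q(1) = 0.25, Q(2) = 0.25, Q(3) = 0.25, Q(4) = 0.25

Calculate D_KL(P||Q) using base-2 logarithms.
0.0977 bits

D_KL(P||Q) = Σ P(x) log₂(P(x)/Q(x))

Computing term by term:
  P(1)·log₂(P(1)/Q(1)) = 0.2875·log₂(0.2875/0.25) = 0.05797
  P(2)·log₂(P(2)/Q(2)) = 0.1102·log₂(0.1102/0.25) = -0.13023
  P(3)·log₂(P(3)/Q(3)) = 0.3425·log₂(0.3425/0.25) = 0.15556
  P(4)·log₂(P(4)/Q(4)) = 0.2598·log₂(0.2598/0.25) = 0.01441

D_KL(P||Q) = 0.05797 - 0.13023 + 0.15556 + 0.01441 = 0.09771 ≈ 0.0977 bits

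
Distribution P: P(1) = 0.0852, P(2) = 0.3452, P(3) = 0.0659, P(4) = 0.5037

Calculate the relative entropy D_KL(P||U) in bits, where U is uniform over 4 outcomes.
0.4107 bits

U(i) = 1/4 for all i

D_KL(P||U) = Σ P(x) log₂(P(x) / (1/4))
           = Σ P(x) log₂(P(x)) + log₂(4)
           = log₂(4) - H(P)

H(P) = -Σ P(x) log₂(P(x)):
  -P(1)·log₂(P(1)) = -(0.0852)·log₂(0.0852) = 0.30272
  -P(2)·log₂(P(2)) = -(0.3452)·log₂(0.3452) = 0.52971
  -P(3)·log₂(P(3)) = -(0.0659)·log₂(0.0659) = 0.25856
  -P(4)·log₂(P(4)) = -(0.5037)·log₂(0.5037) = 0.49834
H(P) = 0.30272 + 0.52971 + 0.25856 + 0.49834 = 1.58933 bits

log₂(4) = 2.00000 bits

D_KL(P||U) = 2.00000 - 1.58933 = 0.41067 ≈ 0.4107 bits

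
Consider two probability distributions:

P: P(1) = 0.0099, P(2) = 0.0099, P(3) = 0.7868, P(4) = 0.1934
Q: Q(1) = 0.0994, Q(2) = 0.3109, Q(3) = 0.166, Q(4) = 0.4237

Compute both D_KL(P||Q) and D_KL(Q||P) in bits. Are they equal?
D_KL(P||Q) = 1.4652 bits, D_KL(Q||P) = 1.9836 bits. No, they are not equal.

D_KL(P||Q) = Σ P(x) log₂(P(x)/Q(x))

Computing term by term:
  P(1)·log₂(P(1)/Q(1)) = 0.0099·log₂(0.0099/0.0994) = -0.03294
  P(2)·log₂(P(2)/Q(2)) = 0.0099·log₂(0.0099/0.3109) = -0.04923
  P(3)·log₂(P(3)/Q(3)) = 0.7868·log₂(0.7868/0.166) = 1.76622
  P(4)·log₂(P(4)/Q(4)) = 0.1934·log₂(0.1934/0.4237) = -0.21882

D_KL(P||Q) = -0.03294 - 0.04923 + 1.76622 - 0.21882 = 1.46523 ≈ 1.4652 bits

D_KL(Q||P) = Σ Q(x) log₂(Q(x)/P(x))

Computing term by term:
  Q(1)·log₂(Q(1)/P(1)) = 0.0994·log₂(0.0994/0.0099) = 0.33078
  Q(2)·log₂(Q(2)/P(2)) = 0.3109·log₂(0.3109/0.0099) = 1.54607
  Q(3)·log₂(Q(3)/P(3)) = 0.166·log₂(0.166/0.7868) = -0.37264
  Q(4)·log₂(Q(4)/P(4)) = 0.4237·log₂(0.4237/0.1934) = 0.47940

D_KL(Q||P) = 0.33078 + 1.54607 - 0.37264 + 0.47940 = 1.98361 ≈ 1.9836 bits

These are NOT equal (difference: 0.5184 bits). KL divergence is asymmetric: D_KL(P||Q) ≠ D_KL(Q||P) in general.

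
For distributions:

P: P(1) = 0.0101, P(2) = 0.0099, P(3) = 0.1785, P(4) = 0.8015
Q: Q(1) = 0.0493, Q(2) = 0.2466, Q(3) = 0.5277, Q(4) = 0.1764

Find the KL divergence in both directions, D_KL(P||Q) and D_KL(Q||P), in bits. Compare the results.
D_KL(P||Q) = 1.4022 bits, D_KL(Q||P) = 1.6966 bits. D_KL(Q||P) is larger than D_KL(P||Q) by 0.2944 bits; the two directions differ.

D_KL(P||Q) = Σ P(x) log₂(P(x)/Q(x))

Computing term by term:
  P(1)·log₂(P(1)/Q(1)) = 0.0101·log₂(0.0101/0.0493) = -0.02310
  P(2)·log₂(P(2)/Q(2)) = 0.0099·log₂(0.0099/0.2466) = -0.04592
  P(3)·log₂(P(3)/Q(3)) = 0.1785·log₂(0.1785/0.5277) = -0.27914
  P(4)·log₂(P(4)/Q(4)) = 0.8015·log₂(0.8015/0.1764) = 1.75036

D_KL(P||Q) = -0.02310 - 0.04592 - 0.27914 + 1.75036 = 1.40220 ≈ 1.4022 bits

D_KL(Q||P) = Σ Q(x) log₂(Q(x)/P(x))

Computing term by term:
  Q(1)·log₂(Q(1)/P(1)) = 0.0493·log₂(0.0493/0.0101) = 0.11276
  Q(2)·log₂(Q(2)/P(2)) = 0.2466·log₂(0.2466/0.0099) = 1.14388
  Q(3)·log₂(Q(3)/P(3)) = 0.5277·log₂(0.5277/0.1785) = 0.82521
  Q(4)·log₂(Q(4)/P(4)) = 0.1764·log₂(0.1764/0.8015) = -0.38523

D_KL(Q||P) = 0.11276 + 1.14388 + 0.82521 - 0.38523 = 1.69662 ≈ 1.6966 bits

These are NOT equal (difference: 0.2944 bits). KL divergence is asymmetric: D_KL(P||Q) ≠ D_KL(Q||P) in general.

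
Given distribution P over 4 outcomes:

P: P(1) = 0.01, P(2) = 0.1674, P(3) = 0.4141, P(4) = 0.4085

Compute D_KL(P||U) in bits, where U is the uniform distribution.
0.4476 bits

U(i) = 1/4 for all i

D_KL(P||U) = Σ P(x) log₂(P(x) / (1/4))
           = Σ P(x) log₂(P(x)) + log₂(4)
           = log₂(4) - H(P)

H(P) = -Σ P(x) log₂(P(x)):
  -P(1)·log₂(P(1)) = -(0.01)·log₂(0.01) = 0.06644
  -P(2)·log₂(P(2)) = -(0.1674)·log₂(0.1674) = 0.43166
  -P(3)·log₂(P(3)) = -(0.4141)·log₂(0.4141) = 0.52671
  -P(4)·log₂(P(4)) = -(0.4085)·log₂(0.4085) = 0.52762
H(P) = 0.06644 + 0.43166 + 0.52671 + 0.52762 = 1.55243 bits

log₂(4) = 2.00000 bits

D_KL(P||U) = 2.00000 - 1.55243 = 0.44757 ≈ 0.4476 bits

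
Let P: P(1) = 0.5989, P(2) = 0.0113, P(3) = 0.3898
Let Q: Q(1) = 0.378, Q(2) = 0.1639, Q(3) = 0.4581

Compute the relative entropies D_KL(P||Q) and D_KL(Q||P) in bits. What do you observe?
D_KL(P||Q) = 0.2632 bits, D_KL(Q||P) = 0.4881 bits. The two directions give different values (D_KL(Q||P) exceeds D_KL(P||Q) by 0.2249 bits): KL divergence is asymmetric.

D_KL(P||Q) = Σ P(x) log₂(P(x)/Q(x))

Computing term by term:
  P(1)·log₂(P(1)/Q(1)) = 0.5989·log₂(0.5989/0.378) = 0.39763
  P(2)·log₂(P(2)/Q(2)) = 0.0113·log₂(0.0113/0.1639) = -0.04360
  P(3)·log₂(P(3)/Q(3)) = 0.3898·log₂(0.3898/0.4581) = -0.09080

D_KL(P||Q) = 0.39763 - 0.04360 - 0.09080 = 0.26323 ≈ 0.2632 bits

D_KL(Q||P) = Σ Q(x) log₂(Q(x)/P(x))

Computing term by term:
  Q(1)·log₂(Q(1)/P(1)) = 0.378·log₂(0.378/0.5989) = -0.25097
  Q(2)·log₂(Q(2)/P(2)) = 0.1639·log₂(0.1639/0.0113) = 0.63240
  Q(3)·log₂(Q(3)/P(3)) = 0.4581·log₂(0.4581/0.3898) = 0.10670

D_KL(Q||P) = -0.25097 + 0.63240 + 0.10670 = 0.48813 ≈ 0.4881 bits

These are NOT equal (difference: 0.2249 bits). KL divergence is asymmetric: D_KL(P||Q) ≠ D_KL(Q||P) in general.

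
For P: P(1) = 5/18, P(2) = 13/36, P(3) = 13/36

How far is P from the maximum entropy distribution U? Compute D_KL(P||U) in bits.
0.0103 bits

U(i) = 1/3 for all i

D_KL(P||U) = Σ P(x) log₂(P(x) / (1/3))
           = Σ P(x) log₂(P(x)) + log₂(3)
           = log₂(3) - H(P)

H(P) = -Σ P(x) log₂(P(x)):
  -P(1)·log₂(P(1)) = -(5/18)·log₂(5/18) = 0.51333
  -P(2)·log₂(P(2)) = -(13/36)·log₂(13/36) = 0.53065
  -P(3)·log₂(P(3)) = -(13/36)·log₂(13/36) = 0.53065
H(P) = 0.51333 + 0.53065 + 0.53065 = 1.57463 bits

log₂(3) = 1.58496 bits

D_KL(P||U) = 1.58496 - 1.57463 = 0.01033 ≈ 0.0103 bits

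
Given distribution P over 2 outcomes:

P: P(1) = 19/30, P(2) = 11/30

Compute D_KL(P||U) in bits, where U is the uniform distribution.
0.0519 bits

U(i) = 1/2 for all i

D_KL(P||U) = Σ P(x) log₂(P(x) / (1/2))
           = Σ P(x) log₂(P(x)) + log₂(2)
           = log₂(2) - H(P)

H(P) = -Σ P(x) log₂(P(x)):
  -P(1)·log₂(P(1)) = -(19/30)·log₂(19/30) = 0.41734
  -P(2)·log₂(P(2)) = -(11/30)·log₂(11/30) = 0.53073
H(P) = 0.41734 + 0.53073 = 0.94807 bits

log₂(2) = 1.00000 bits

D_KL(P||U) = 1.00000 - 0.94807 = 0.05193 ≈ 0.0519 bits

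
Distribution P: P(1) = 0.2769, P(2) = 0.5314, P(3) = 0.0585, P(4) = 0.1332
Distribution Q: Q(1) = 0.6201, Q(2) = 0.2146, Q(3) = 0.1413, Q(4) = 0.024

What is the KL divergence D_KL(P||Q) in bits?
0.6280 bits

D_KL(P||Q) = Σ P(x) log₂(P(x)/Q(x))

Computing term by term:
  P(1)·log₂(P(1)/Q(1)) = 0.2769·log₂(0.2769/0.6201) = -0.32207
  P(2)·log₂(P(2)/Q(2)) = 0.5314·log₂(0.5314/0.2146) = 0.69515
  P(3)·log₂(P(3)/Q(3)) = 0.0585·log₂(0.0585/0.1413) = -0.07443
  P(4)·log₂(P(4)/Q(4)) = 0.1332·log₂(0.1332/0.024) = 0.32934

D_KL(P||Q) = -0.32207 + 0.69515 - 0.07443 + 0.32934 = 0.62799 ≈ 0.6280 bits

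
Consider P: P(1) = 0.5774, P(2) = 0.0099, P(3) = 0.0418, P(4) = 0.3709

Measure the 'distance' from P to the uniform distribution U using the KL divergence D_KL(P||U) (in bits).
0.7544 bits

U(i) = 1/4 for all i

D_KL(P||U) = Σ P(x) log₂(P(x) / (1/4))
           = Σ P(x) log₂(P(x)) + log₂(4)
           = log₂(4) - H(P)

H(P) = -Σ P(x) log₂(P(x)):
  -P(1)·log₂(P(1)) = -(0.5774)·log₂(0.5774) = 0.45751
  -P(2)·log₂(P(2)) = -(0.0099)·log₂(0.0099) = 0.06592
  -P(3)·log₂(P(3)) = -(0.0418)·log₂(0.0418) = 0.19146
  -P(4)·log₂(P(4)) = -(0.3709)·log₂(0.3709) = 0.53072
H(P) = 0.45751 + 0.06592 + 0.19146 + 0.53072 = 1.24561 bits

log₂(4) = 2.00000 bits

D_KL(P||U) = 2.00000 - 1.24561 = 0.75439 ≈ 0.7544 bits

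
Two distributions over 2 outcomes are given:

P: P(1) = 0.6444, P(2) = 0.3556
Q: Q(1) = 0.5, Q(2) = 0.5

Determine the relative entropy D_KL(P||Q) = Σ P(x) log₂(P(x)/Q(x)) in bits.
0.0610 bits

D_KL(P||Q) = Σ P(x) log₂(P(x)/Q(x))

Computing term by term:
  P(1)·log₂(P(1)/Q(1)) = 0.6444·log₂(0.6444/0.5) = 0.23587
  P(2)·log₂(P(2)/Q(2)) = 0.3556·log₂(0.3556/0.5) = -0.17484

D_KL(P||Q) = 0.23587 - 0.17484 = 0.06103 ≈ 0.0610 bits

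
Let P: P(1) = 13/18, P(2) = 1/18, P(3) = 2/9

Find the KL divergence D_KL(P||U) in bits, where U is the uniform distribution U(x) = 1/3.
0.5320 bits

U(i) = 1/3 for all i

D_KL(P||U) = Σ P(x) log₂(P(x) / (1/3))
           = Σ P(x) log₂(P(x)) + log₂(3)
           = log₂(3) - H(P)

H(P) = -Σ P(x) log₂(P(x)):
  -P(1)·log₂(P(1)) = -(13/18)·log₂(13/18) = 0.33907
  -P(2)·log₂(P(2)) = -(1/18)·log₂(1/18) = 0.23166
  -P(3)·log₂(P(3)) = -(2/9)·log₂(2/9) = 0.48221
H(P) = 0.33907 + 0.23166 + 0.48221 = 1.05294 bits

log₂(3) = 1.58496 bits

D_KL(P||U) = 1.58496 - 1.05294 = 0.53202 ≈ 0.5320 bits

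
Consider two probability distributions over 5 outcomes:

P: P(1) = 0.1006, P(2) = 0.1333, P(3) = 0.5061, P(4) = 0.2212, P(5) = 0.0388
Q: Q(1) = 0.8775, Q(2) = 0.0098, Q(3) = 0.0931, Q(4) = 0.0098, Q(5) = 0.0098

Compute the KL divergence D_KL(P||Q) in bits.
2.4954 bits

D_KL(P||Q) = Σ P(x) log₂(P(x)/Q(x))

Computing term by term:
  P(1)·log₂(P(1)/Q(1)) = 0.1006·log₂(0.1006/0.8775) = -0.31435
  P(2)·log₂(P(2)/Q(2)) = 0.1333·log₂(0.1333/0.0098) = 0.50197
  P(3)·log₂(P(3)/Q(3)) = 0.5061·log₂(0.5061/0.0931) = 1.23618
  P(4)·log₂(P(4)/Q(4)) = 0.2212·log₂(0.2212/0.0098) = 0.99461
  P(5)·log₂(P(5)/Q(5)) = 0.0388·log₂(0.0388/0.0098) = 0.07703

D_KL(P||Q) = -0.31435 + 0.50197 + 1.23618 + 0.99461 + 0.07703 = 2.49544 ≈ 2.4954 bits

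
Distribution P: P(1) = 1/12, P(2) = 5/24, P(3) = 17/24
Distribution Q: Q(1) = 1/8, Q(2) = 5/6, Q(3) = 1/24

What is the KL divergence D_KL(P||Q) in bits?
2.4299 bits

D_KL(P||Q) = Σ P(x) log₂(P(x)/Q(x))

Computing term by term:
  P(1)·log₂(P(1)/Q(1)) = (1/12)·log₂((1/12)/(1/8)) = -0.04875
  P(2)·log₂(P(2)/Q(2)) = (5/24)·log₂((5/24)/(5/6)) = -0.41667
  P(3)·log₂(P(3)/Q(3)) = (17/24)·log₂((17/24)/(1/24)) = 2.89529

D_KL(P||Q) = -0.04875 - 0.41667 + 2.89529 = 2.42987 ≈ 2.4299 bits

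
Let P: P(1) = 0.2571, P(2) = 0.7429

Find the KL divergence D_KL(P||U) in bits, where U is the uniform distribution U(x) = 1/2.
0.1777 bits

U(i) = 1/2 for all i

D_KL(P||U) = Σ P(x) log₂(P(x) / (1/2))
           = Σ P(x) log₂(P(x)) + log₂(2)
           = log₂(2) - H(P)

H(P) = -Σ P(x) log₂(P(x)):
  -P(1)·log₂(P(1)) = -(0.2571)·log₂(0.2571) = 0.50381
  -P(2)·log₂(P(2)) = -(0.7429)·log₂(0.7429) = 0.31853
H(P) = 0.50381 + 0.31853 = 0.82234 bits

log₂(2) = 1.00000 bits

D_KL(P||U) = 1.00000 - 0.82234 = 0.17766 ≈ 0.1777 bits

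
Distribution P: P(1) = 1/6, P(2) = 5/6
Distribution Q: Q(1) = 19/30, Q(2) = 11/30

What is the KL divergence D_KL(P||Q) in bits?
0.6660 bits

D_KL(P||Q) = Σ P(x) log₂(P(x)/Q(x))

Computing term by term:
  P(1)·log₂(P(1)/Q(1)) = (1/6)·log₂((1/6)/(19/30)) = -0.32100
  P(2)·log₂(P(2)/Q(2)) = (5/6)·log₂((5/6)/(11/30)) = 0.98702

D_KL(P||Q) = -0.32100 + 0.98702 = 0.66602 ≈ 0.6660 bits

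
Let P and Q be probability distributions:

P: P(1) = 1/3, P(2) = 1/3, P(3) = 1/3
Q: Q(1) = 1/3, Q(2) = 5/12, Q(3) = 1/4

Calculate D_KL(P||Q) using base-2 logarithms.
0.0310 bits

D_KL(P||Q) = Σ P(x) log₂(P(x)/Q(x))

Computing term by term:
  P(1)·log₂(P(1)/Q(1)) = (1/3)·log₂((1/3)/(1/3)) = 0.00000
  P(2)·log₂(P(2)/Q(2)) = (1/3)·log₂((1/3)/(5/12)) = -0.10731
  P(3)·log₂(P(3)/Q(3)) = (1/3)·log₂((1/3)/(1/4)) = 0.13835

D_KL(P||Q) = 0.00000 - 0.10731 + 0.13835 = 0.03104 ≈ 0.0310 bits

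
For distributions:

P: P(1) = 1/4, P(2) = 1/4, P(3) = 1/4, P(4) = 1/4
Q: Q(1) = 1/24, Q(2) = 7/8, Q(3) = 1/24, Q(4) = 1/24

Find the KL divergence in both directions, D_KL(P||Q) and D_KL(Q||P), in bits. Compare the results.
D_KL(P||Q) = 1.4869 bits, D_KL(Q||P) = 1.2583 bits. D_KL(P||Q) is larger than D_KL(Q||P) by 0.2286 bits; the two directions differ.

D_KL(P||Q) = Σ P(x) log₂(P(x)/Q(x))

Computing term by term:
  P(1)·log₂(P(1)/Q(1)) = (1/4)·log₂((1/4)/(1/24)) = 0.64624
  P(2)·log₂(P(2)/Q(2)) = (1/4)·log₂((1/4)/(7/8)) = -0.45184
  P(3)·log₂(P(3)/Q(3)) = (1/4)·log₂((1/4)/(1/24)) = 0.64624
  P(4)·log₂(P(4)/Q(4)) = (1/4)·log₂((1/4)/(1/24)) = 0.64624

D_KL(P||Q) = 0.64624 - 0.45184 + 0.64624 + 0.64624 = 1.48688 ≈ 1.4869 bits

D_KL(Q||P) = Σ Q(x) log₂(Q(x)/P(x))

Computing term by term:
  Q(1)·log₂(Q(1)/P(1)) = (1/24)·log₂((1/24)/(1/4)) = -0.10771
  Q(2)·log₂(Q(2)/P(2)) = (7/8)·log₂((7/8)/(1/4)) = 1.58144
  Q(3)·log₂(Q(3)/P(3)) = (1/24)·log₂((1/24)/(1/4)) = -0.10771
  Q(4)·log₂(Q(4)/P(4)) = (1/24)·log₂((1/24)/(1/4)) = -0.10771

D_KL(Q||P) = -0.10771 + 1.58144 - 0.10771 - 0.10771 = 1.25831 ≈ 1.2583 bits

These are NOT equal (difference: 0.2286 bits). KL divergence is asymmetric: D_KL(P||Q) ≠ D_KL(Q||P) in general.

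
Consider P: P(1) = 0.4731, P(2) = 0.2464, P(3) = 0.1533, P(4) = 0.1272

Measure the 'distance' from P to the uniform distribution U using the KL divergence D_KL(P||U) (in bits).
0.1980 bits

U(i) = 1/4 for all i

D_KL(P||U) = Σ P(x) log₂(P(x) / (1/4))
           = Σ P(x) log₂(P(x)) + log₂(4)
           = log₂(4) - H(P)

H(P) = -Σ P(x) log₂(P(x)):
  -P(1)·log₂(P(1)) = -(0.4731)·log₂(0.4731) = 0.51085
  -P(2)·log₂(P(2)) = -(0.2464)·log₂(0.2464) = 0.49796
  -P(3)·log₂(P(3)) = -(0.1533)·log₂(0.1533) = 0.41476
  -P(4)·log₂(P(4)) = -(0.1272)·log₂(0.1272) = 0.37840
H(P) = 0.51085 + 0.49796 + 0.41476 + 0.37840 = 1.80197 bits

log₂(4) = 2.00000 bits

D_KL(P||U) = 2.00000 - 1.80197 = 0.19803 ≈ 0.1980 bits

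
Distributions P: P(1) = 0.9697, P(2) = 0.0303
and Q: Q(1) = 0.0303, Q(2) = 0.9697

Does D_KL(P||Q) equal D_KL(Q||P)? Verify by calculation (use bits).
D_KL(P||Q) = 4.6971 bits, D_KL(Q||P) = 4.6971 bits. Yes — for this pair D_KL(P||Q) = D_KL(Q||P).

D_KL(P||Q) = Σ P(x) log₂(P(x)/Q(x))

Computing term by term:
  P(1)·log₂(P(1)/Q(1)) = 0.9697·log₂(0.9697/0.0303) = 4.84864
  P(2)·log₂(P(2)/Q(2)) = 0.0303·log₂(0.0303/0.9697) = -0.15150

D_KL(P||Q) = 4.84864 - 0.15150 = 4.69714 ≈ 4.6971 bits

D_KL(Q||P) = Σ Q(x) log₂(Q(x)/P(x))

Computing term by term:
  Q(1)·log₂(Q(1)/P(1)) = 0.0303·log₂(0.0303/0.9697) = -0.15150
  Q(2)·log₂(Q(2)/P(2)) = 0.9697·log₂(0.9697/0.0303) = 4.84864

D_KL(Q||P) = -0.15150 + 4.84864 = 4.69714 ≈ 4.6971 bits

These ARE equal here. Q is P with outcomes relabeled (Q(1) = P(2), Q(2) = P(1)) by a relabeling that is its own inverse, so the two sums contain exactly the same terms in a different order. This is a special case — KL divergence is not symmetric in general: D_KL(P||Q) ≠ D_KL(Q||P) for most P, Q.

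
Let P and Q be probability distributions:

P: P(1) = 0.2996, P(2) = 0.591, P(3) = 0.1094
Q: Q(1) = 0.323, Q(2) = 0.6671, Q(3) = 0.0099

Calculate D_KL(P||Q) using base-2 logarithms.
0.2434 bits

D_KL(P||Q) = Σ P(x) log₂(P(x)/Q(x))

Computing term by term:
  P(1)·log₂(P(1)/Q(1)) = 0.2996·log₂(0.2996/0.323) = -0.03251
  P(2)·log₂(P(2)/Q(2)) = 0.591·log₂(0.591/0.6671) = -0.10327
  P(3)·log₂(P(3)/Q(3)) = 0.1094·log₂(0.1094/0.0099) = 0.37918

D_KL(P||Q) = -0.03251 - 0.10327 + 0.37918 = 0.24340 ≈ 0.2434 bits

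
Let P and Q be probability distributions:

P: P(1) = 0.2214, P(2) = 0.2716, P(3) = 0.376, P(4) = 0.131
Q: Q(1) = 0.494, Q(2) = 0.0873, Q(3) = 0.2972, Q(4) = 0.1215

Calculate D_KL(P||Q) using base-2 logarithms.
0.3302 bits

D_KL(P||Q) = Σ P(x) log₂(P(x)/Q(x))

Computing term by term:
  P(1)·log₂(P(1)/Q(1)) = 0.2214·log₂(0.2214/0.494) = -0.25635
  P(2)·log₂(P(2)/Q(2)) = 0.2716·log₂(0.2716/0.0873) = 0.44473
  P(3)·log₂(P(3)/Q(3)) = 0.376·log₂(0.376/0.2972) = 0.12758
  P(4)·log₂(P(4)/Q(4)) = 0.131·log₂(0.131/0.1215) = 0.01423

D_KL(P||Q) = -0.25635 + 0.44473 + 0.12758 + 0.01423 = 0.33019 ≈ 0.3302 bits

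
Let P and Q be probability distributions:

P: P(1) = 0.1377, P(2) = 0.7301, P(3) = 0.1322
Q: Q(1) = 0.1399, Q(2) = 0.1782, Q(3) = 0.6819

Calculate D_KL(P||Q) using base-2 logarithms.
1.1694 bits

D_KL(P||Q) = Σ P(x) log₂(P(x)/Q(x))

Computing term by term:
  P(1)·log₂(P(1)/Q(1)) = 0.1377·log₂(0.1377/0.1399) = -0.00315
  P(2)·log₂(P(2)/Q(2)) = 0.7301·log₂(0.7301/0.1782) = 1.48546
  P(3)·log₂(P(3)/Q(3)) = 0.1322·log₂(0.1322/0.6819) = -0.31290

D_KL(P||Q) = -0.00315 + 1.48546 - 0.31290 = 1.16941 ≈ 1.1694 bits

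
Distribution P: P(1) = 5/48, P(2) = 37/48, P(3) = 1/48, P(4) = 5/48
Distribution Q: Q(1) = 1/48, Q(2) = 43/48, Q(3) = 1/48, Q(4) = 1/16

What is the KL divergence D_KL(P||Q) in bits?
0.1515 bits

D_KL(P||Q) = Σ P(x) log₂(P(x)/Q(x))

Computing term by term:
  P(1)·log₂(P(1)/Q(1)) = (5/48)·log₂((5/48)/(1/48)) = 0.24187
  P(2)·log₂(P(2)/Q(2)) = (37/48)·log₂((37/48)/(43/48)) = -0.16713
  P(3)·log₂(P(3)/Q(3)) = (1/48)·log₂((1/48)/(1/48)) = 0.00000
  P(4)·log₂(P(4)/Q(4)) = (5/48)·log₂((5/48)/(1/16)) = 0.07677

D_KL(P||Q) = 0.24187 - 0.16713 + 0.00000 + 0.07677 = 0.15151 ≈ 0.1515 bits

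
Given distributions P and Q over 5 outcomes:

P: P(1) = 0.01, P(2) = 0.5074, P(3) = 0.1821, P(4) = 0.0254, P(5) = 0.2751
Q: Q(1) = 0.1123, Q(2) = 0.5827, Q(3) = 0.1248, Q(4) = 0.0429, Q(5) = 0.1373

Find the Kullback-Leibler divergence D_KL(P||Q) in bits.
0.2197 bits

D_KL(P||Q) = Σ P(x) log₂(P(x)/Q(x))

Computing term by term:
  P(1)·log₂(P(1)/Q(1)) = 0.01·log₂(0.01/0.1123) = -0.03489
  P(2)·log₂(P(2)/Q(2)) = 0.5074·log₂(0.5074/0.5827) = -0.10129
  P(3)·log₂(P(3)/Q(3)) = 0.1821·log₂(0.1821/0.1248) = 0.09927
  P(4)·log₂(P(4)/Q(4)) = 0.0254·log₂(0.0254/0.0429) = -0.01921
  P(5)·log₂(P(5)/Q(5)) = 0.2751·log₂(0.2751/0.1373) = 0.27582

D_KL(P||Q) = -0.03489 - 0.10129 + 0.09927 - 0.01921 + 0.27582 = 0.21970 ≈ 0.2197 bits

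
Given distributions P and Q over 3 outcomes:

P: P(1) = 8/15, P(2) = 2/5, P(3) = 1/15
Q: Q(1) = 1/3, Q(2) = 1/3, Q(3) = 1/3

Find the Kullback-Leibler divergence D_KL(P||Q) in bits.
0.3121 bits

D_KL(P||Q) = Σ P(x) log₂(P(x)/Q(x))

Computing term by term:
  P(1)·log₂(P(1)/Q(1)) = (8/15)·log₂((8/15)/(1/3)) = 0.36164
  P(2)·log₂(P(2)/Q(2)) = (2/5)·log₂((2/5)/(1/3)) = 0.10521
  P(3)·log₂(P(3)/Q(3)) = (1/15)·log₂((1/15)/(1/3)) = -0.15480

D_KL(P||Q) = 0.36164 + 0.10521 - 0.15480 = 0.31205 ≈ 0.3121 bits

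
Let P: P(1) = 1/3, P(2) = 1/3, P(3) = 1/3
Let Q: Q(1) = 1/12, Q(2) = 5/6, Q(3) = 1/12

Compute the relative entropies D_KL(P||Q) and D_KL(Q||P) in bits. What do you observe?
D_KL(P||Q) = 0.8927 bits, D_KL(Q||P) = 0.7683 bits. The two directions give different values (D_KL(P||Q) exceeds D_KL(Q||P) by 0.1244 bits): KL divergence is asymmetric.

D_KL(P||Q) = Σ P(x) log₂(P(x)/Q(x))

Computing term by term:
  P(1)·log₂(P(1)/Q(1)) = (1/3)·log₂((1/3)/(1/12)) = 0.66667
  P(2)·log₂(P(2)/Q(2)) = (1/3)·log₂((1/3)/(5/6)) = -0.44064
  P(3)·log₂(P(3)/Q(3)) = (1/3)·log₂((1/3)/(1/12)) = 0.66667

D_KL(P||Q) = 0.66667 - 0.44064 + 0.66667 = 0.89270 ≈ 0.8927 bits

D_KL(Q||P) = Σ Q(x) log₂(Q(x)/P(x))

Computing term by term:
  Q(1)·log₂(Q(1)/P(1)) = (1/12)·log₂((1/12)/(1/3)) = -0.16667
  Q(2)·log₂(Q(2)/P(2)) = (5/6)·log₂((5/6)/(1/3)) = 1.10161
  Q(3)·log₂(Q(3)/P(3)) = (1/12)·log₂((1/12)/(1/3)) = -0.16667

D_KL(Q||P) = -0.16667 + 1.10161 - 0.16667 = 0.76827 ≈ 0.7683 bits

These are NOT equal (difference: 0.1244 bits). KL divergence is asymmetric: D_KL(P||Q) ≠ D_KL(Q||P) in general.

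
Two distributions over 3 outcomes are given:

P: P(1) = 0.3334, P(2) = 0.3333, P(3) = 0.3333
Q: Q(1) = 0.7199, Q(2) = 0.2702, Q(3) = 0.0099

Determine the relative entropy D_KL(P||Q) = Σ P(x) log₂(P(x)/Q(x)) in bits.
1.4216 bits

D_KL(P||Q) = Σ P(x) log₂(P(x)/Q(x))

Computing term by term:
  P(1)·log₂(P(1)/Q(1)) = 0.3334·log₂(0.3334/0.7199) = -0.37025
  P(2)·log₂(P(2)/Q(2)) = 0.3333·log₂(0.3333/0.2702) = 0.10092
  P(3)·log₂(P(3)/Q(3)) = 0.3333·log₂(0.3333/0.0099) = 1.69091

D_KL(P||Q) = -0.37025 + 0.10092 + 1.69091 = 1.42158 ≈ 1.4216 bits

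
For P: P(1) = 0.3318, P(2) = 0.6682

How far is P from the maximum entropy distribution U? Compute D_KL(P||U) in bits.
0.0832 bits

U(i) = 1/2 for all i

D_KL(P||U) = Σ P(x) log₂(P(x) / (1/2))
           = Σ P(x) log₂(P(x)) + log₂(2)
           = log₂(2) - H(P)

H(P) = -Σ P(x) log₂(P(x)):
  -P(1)·log₂(P(1)) = -(0.3318)·log₂(0.3318) = 0.52810
  -P(2)·log₂(P(2)) = -(0.6682)·log₂(0.6682) = 0.38866
H(P) = 0.52810 + 0.38866 = 0.91676 bits

log₂(2) = 1.00000 bits

D_KL(P||U) = 1.00000 - 0.91676 = 0.08324 ≈ 0.0832 bits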